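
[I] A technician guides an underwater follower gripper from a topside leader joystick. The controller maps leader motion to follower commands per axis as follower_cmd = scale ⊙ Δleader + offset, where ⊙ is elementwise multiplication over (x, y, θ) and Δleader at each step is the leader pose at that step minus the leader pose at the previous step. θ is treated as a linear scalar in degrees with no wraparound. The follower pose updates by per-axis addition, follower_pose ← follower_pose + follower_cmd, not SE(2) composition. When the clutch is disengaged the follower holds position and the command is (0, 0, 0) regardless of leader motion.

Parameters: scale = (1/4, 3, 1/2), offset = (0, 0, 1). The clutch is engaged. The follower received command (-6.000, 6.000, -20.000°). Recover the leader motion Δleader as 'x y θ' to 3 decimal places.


-24.000 2.000 -42.000

axis x: (-6.000 − 0) / (1/4) = -24.000
axis y: (6.000 − 0) / (3) = 2.000
axis θ: (-20.000 − 1) / (1/2) = -42.000


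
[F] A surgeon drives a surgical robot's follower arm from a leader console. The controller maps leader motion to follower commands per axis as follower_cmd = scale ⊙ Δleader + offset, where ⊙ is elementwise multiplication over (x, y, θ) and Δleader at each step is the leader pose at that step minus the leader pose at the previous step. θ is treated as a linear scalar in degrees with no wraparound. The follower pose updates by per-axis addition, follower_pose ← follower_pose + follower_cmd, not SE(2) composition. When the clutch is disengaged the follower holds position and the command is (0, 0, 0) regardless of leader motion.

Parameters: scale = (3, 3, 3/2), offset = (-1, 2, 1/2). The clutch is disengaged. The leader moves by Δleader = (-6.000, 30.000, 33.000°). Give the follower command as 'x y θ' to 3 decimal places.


0.000 0.000 0.000

clutch disengaged → follower holds; cmd = (0, 0, 0)


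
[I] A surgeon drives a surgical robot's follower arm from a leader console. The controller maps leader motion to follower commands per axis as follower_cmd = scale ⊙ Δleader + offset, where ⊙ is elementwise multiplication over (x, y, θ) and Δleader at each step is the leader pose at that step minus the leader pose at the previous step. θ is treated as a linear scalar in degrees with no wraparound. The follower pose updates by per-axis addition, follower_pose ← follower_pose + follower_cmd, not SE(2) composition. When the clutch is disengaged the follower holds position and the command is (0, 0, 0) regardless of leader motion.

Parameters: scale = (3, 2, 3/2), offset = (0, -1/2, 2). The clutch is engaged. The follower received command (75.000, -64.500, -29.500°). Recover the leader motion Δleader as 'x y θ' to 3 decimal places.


25.000 -32.000 -21.000

axis x: (75.000 − 0) / (3) = 25.000
axis y: (-64.500 − -1/2) / (2) = -32.000
axis θ: (-29.500 − 2) / (3/2) = -21.000


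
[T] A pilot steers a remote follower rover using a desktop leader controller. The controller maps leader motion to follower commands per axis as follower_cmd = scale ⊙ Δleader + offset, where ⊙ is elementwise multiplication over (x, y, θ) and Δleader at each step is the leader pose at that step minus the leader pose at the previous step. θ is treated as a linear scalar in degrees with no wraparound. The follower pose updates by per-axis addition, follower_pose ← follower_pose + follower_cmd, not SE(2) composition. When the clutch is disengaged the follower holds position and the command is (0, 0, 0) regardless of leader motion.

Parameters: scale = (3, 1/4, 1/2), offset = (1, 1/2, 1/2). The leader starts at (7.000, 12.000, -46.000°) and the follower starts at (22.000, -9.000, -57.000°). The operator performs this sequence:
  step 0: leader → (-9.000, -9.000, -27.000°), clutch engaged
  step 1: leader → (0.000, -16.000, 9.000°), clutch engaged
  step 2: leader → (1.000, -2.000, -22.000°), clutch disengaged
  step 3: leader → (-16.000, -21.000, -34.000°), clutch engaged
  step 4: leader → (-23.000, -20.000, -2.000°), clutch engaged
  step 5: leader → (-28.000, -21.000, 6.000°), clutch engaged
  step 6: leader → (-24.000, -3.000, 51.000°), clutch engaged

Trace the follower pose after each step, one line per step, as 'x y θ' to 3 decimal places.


-25.000 -13.750 -47.000
3.000 -15.000 -28.500
3.000 -15.000 -28.500
-47.000 -19.250 -34.000
-67.000 -18.500 -17.500
-81.000 -18.250 -13.000
-68.000 -13.250 10.000

step 0: Δleader=(-16.000, -21.000, 19.000°), engaged; cmd=(-47.000, -4.750, 10.000°) → follower=(-25.000, -13.750, -47.000°)
step 1: Δleader=(9.000, -7.000, 36.000°), engaged; cmd=(28.000, -1.250, 18.500°) → follower=(3.000, -15.000, -28.500°)
step 2: Δleader=(1.000, 14.000, -31.000°), disengaged; cmd=(0,0,0) → follower holds at (3.000, -15.000, -28.500°)
step 3: Δleader=(-17.000, -19.000, -12.000°), engaged; cmd=(-50.000, -4.250, -5.500°) → follower=(-47.000, -19.250, -34.000°)
step 4: Δleader=(-7.000, 1.000, 32.000°), engaged; cmd=(-20.000, 0.750, 16.500°) → follower=(-67.000, -18.500, -17.500°)
step 5: Δleader=(-5.000, -1.000, 8.000°), engaged; cmd=(-14.000, 0.250, 4.500°) → follower=(-81.000, -18.250, -13.000°)
step 6: Δleader=(4.000, 18.000, 45.000°), engaged; cmd=(13.000, 5.000, 23.000°) → follower=(-68.000, -13.250, 10.000°)


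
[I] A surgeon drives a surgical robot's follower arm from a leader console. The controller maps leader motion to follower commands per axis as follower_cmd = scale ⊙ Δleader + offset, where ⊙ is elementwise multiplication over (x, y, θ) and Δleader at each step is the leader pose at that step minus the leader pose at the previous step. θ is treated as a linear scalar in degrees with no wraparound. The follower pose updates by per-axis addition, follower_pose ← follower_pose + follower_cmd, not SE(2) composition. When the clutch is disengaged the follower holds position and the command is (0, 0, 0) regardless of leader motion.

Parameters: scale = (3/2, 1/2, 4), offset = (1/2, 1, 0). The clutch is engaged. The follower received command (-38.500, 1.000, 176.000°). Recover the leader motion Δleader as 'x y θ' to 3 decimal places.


-26.000 0.000 44.000

axis x: (-38.500 − 1/2) / (3/2) = -26.000
axis y: (1.000 − 1) / (1/2) = 0.000
axis θ: (176.000 − 0) / (4) = 44.000


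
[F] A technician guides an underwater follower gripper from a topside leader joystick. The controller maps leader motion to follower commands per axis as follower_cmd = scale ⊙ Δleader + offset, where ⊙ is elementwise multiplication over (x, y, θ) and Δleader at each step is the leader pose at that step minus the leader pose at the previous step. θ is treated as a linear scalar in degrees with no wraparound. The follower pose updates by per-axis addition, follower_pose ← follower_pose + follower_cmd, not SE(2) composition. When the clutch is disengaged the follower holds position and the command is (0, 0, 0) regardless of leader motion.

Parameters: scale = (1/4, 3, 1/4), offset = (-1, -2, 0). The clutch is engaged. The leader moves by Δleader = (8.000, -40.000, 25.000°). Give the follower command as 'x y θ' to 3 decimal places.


axis x: 1/4·8.000 + -1 = 1.000
axis y: 3·-40.000 + -2 = -122.000
axis θ: 1/4·25.000 + 0 = 6.250

1.000 -122.000 6.250


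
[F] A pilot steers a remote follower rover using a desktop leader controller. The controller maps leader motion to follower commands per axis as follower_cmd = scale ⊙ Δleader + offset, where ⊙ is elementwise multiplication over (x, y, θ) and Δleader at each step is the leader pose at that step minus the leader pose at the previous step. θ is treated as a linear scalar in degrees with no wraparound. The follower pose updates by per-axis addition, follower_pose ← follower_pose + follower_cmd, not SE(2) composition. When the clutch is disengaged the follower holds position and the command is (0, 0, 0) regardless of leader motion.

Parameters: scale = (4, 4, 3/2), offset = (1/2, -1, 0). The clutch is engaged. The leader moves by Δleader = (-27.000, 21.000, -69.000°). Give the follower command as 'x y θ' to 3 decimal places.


axis x: 4·-27.000 + 1/2 = -107.500
axis y: 4·21.000 + -1 = 83.000
axis θ: 3/2·-69.000 + 0 = -103.500

-107.500 83.000 -103.500


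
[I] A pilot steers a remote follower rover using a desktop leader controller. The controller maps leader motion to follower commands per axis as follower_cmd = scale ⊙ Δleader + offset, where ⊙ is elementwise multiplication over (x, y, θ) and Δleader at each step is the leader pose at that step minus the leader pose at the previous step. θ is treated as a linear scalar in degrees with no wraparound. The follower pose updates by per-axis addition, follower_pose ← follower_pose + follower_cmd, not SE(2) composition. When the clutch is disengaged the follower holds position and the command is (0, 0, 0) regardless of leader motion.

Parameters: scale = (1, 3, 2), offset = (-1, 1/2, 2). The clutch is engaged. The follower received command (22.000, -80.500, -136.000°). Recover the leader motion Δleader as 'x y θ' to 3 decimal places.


axis x: (22.000 − -1) / (1) = 23.000
axis y: (-80.500 − 1/2) / (3) = -27.000
axis θ: (-136.000 − 2) / (2) = -69.000

23.000 -27.000 -69.000


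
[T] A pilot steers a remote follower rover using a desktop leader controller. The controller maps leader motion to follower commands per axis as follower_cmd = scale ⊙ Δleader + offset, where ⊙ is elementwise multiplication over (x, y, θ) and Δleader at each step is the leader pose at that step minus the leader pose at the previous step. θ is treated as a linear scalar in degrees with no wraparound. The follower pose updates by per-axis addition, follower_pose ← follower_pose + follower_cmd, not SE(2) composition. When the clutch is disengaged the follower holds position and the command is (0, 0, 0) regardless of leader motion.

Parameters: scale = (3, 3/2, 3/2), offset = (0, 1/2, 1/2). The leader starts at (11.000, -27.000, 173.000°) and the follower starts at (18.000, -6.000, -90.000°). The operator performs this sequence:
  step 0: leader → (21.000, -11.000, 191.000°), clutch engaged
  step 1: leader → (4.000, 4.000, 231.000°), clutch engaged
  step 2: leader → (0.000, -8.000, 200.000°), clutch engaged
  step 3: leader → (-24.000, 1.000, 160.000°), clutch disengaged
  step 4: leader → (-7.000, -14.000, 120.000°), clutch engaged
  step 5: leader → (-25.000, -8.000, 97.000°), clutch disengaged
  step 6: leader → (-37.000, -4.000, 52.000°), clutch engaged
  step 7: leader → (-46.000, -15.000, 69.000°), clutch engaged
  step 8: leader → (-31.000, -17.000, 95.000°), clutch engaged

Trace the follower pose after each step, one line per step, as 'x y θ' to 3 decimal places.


step 0: Δleader=(10.000, 16.000, 18.000°), engaged; cmd=(30.000, 24.500, 27.500°) → follower=(48.000, 18.500, -62.500°)
step 1: Δleader=(-17.000, 15.000, 40.000°), engaged; cmd=(-51.000, 23.000, 60.500°) → follower=(-3.000, 41.500, -2.000°)
step 2: Δleader=(-4.000, -12.000, -31.000°), engaged; cmd=(-12.000, -17.500, -46.000°) → follower=(-15.000, 24.000, -48.000°)
step 3: Δleader=(-24.000, 9.000, -40.000°), disengaged; cmd=(0,0,0) → follower holds at (-15.000, 24.000, -48.000°)
step 4: Δleader=(17.000, -15.000, -40.000°), engaged; cmd=(51.000, -22.000, -59.500°) → follower=(36.000, 2.000, -107.500°)
step 5: Δleader=(-18.000, 6.000, -23.000°), disengaged; cmd=(0,0,0) → follower holds at (36.000, 2.000, -107.500°)
step 6: Δleader=(-12.000, 4.000, -45.000°), engaged; cmd=(-36.000, 6.500, -67.000°) → follower=(0.000, 8.500, -174.500°)
step 7: Δleader=(-9.000, -11.000, 17.000°), engaged; cmd=(-27.000, -16.000, 26.000°) → follower=(-27.000, -7.500, -148.500°)
step 8: Δleader=(15.000, -2.000, 26.000°), engaged; cmd=(45.000, -2.500, 39.500°) → follower=(18.000, -10.000, -109.000°)

48.000 18.500 -62.500
-3.000 41.500 -2.000
-15.000 24.000 -48.000
-15.000 24.000 -48.000
36.000 2.000 -107.500
36.000 2.000 -107.500
0.000 8.500 -174.500
-27.000 -7.500 -148.500
18.000 -10.000 -109.000


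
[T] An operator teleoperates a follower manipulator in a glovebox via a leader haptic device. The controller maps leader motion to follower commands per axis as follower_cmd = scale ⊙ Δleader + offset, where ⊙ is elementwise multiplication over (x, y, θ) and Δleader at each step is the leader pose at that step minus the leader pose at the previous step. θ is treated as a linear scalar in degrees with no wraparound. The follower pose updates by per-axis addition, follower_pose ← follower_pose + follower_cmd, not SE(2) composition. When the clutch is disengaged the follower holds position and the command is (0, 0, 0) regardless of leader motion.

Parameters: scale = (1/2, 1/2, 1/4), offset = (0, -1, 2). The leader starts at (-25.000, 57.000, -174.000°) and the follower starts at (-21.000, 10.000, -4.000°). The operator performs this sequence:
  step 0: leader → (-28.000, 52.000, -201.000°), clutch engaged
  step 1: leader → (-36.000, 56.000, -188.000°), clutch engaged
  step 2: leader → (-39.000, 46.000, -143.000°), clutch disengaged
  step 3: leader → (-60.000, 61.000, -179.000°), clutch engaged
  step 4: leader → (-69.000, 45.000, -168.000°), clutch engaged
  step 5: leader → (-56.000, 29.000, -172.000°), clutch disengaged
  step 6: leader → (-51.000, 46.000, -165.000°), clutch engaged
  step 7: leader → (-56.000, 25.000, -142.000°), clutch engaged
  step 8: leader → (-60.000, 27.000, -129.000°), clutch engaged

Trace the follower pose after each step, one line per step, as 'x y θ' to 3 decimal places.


step 0: Δleader=(-3.000, -5.000, -27.000°), engaged; cmd=(-1.500, -3.500, -4.750°) → follower=(-22.500, 6.500, -8.750°)
step 1: Δleader=(-8.000, 4.000, 13.000°), engaged; cmd=(-4.000, 1.000, 5.250°) → follower=(-26.500, 7.500, -3.500°)
step 2: Δleader=(-3.000, -10.000, 45.000°), disengaged; cmd=(0,0,0) → follower holds at (-26.500, 7.500, -3.500°)
step 3: Δleader=(-21.000, 15.000, -36.000°), engaged; cmd=(-10.500, 6.500, -7.000°) → follower=(-37.000, 14.000, -10.500°)
step 4: Δleader=(-9.000, -16.000, 11.000°), engaged; cmd=(-4.500, -9.000, 4.750°) → follower=(-41.500, 5.000, -5.750°)
step 5: Δleader=(13.000, -16.000, -4.000°), disengaged; cmd=(0,0,0) → follower holds at (-41.500, 5.000, -5.750°)
step 6: Δleader=(5.000, 17.000, 7.000°), engaged; cmd=(2.500, 7.500, 3.750°) → follower=(-39.000, 12.500, -2.000°)
step 7: Δleader=(-5.000, -21.000, 23.000°), engaged; cmd=(-2.500, -11.500, 7.750°) → follower=(-41.500, 1.000, 5.750°)
step 8: Δleader=(-4.000, 2.000, 13.000°), engaged; cmd=(-2.000, 0.000, 5.250°) → follower=(-43.500, 1.000, 11.000°)

-22.500 6.500 -8.750
-26.500 7.500 -3.500
-26.500 7.500 -3.500
-37.000 14.000 -10.500
-41.500 5.000 -5.750
-41.500 5.000 -5.750
-39.000 12.500 -2.000
-41.500 1.000 5.750
-43.500 1.000 11.000


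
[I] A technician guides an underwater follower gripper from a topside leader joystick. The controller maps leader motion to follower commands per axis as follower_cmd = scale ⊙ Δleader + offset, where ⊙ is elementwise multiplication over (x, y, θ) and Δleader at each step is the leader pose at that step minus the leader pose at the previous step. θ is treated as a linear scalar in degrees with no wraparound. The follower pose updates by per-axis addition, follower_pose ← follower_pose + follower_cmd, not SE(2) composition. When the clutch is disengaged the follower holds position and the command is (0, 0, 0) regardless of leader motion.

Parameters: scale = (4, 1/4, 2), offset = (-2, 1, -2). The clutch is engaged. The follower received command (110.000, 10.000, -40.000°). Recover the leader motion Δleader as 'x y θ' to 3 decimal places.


axis x: (110.000 − -2) / (4) = 28.000
axis y: (10.000 − 1) / (1/4) = 36.000
axis θ: (-40.000 − -2) / (2) = -19.000

28.000 36.000 -19.000


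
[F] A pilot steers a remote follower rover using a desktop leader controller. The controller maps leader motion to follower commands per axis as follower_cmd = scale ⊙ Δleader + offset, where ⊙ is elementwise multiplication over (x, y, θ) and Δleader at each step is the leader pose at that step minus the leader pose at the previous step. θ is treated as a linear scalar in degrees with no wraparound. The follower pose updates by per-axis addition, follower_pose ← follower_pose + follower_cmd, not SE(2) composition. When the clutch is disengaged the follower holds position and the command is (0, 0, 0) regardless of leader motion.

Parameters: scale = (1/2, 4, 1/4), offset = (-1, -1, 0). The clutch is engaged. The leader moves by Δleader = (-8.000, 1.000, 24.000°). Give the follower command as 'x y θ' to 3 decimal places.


-5.000 3.000 6.000

axis x: 1/2·-8.000 + -1 = -5.000
axis y: 4·1.000 + -1 = 3.000
axis θ: 1/4·24.000 + 0 = 6.000


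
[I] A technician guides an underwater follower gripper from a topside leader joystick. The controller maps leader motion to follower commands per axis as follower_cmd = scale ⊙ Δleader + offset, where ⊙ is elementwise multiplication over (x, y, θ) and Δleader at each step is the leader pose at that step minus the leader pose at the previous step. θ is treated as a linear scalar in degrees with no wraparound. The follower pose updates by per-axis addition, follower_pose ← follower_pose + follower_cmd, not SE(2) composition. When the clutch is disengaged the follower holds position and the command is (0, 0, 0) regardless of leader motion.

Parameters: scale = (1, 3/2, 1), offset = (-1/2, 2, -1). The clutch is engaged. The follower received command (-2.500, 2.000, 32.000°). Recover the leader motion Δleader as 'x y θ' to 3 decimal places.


-2.000 0.000 33.000

axis x: (-2.500 − -1/2) / (1) = -2.000
axis y: (2.000 − 2) / (3/2) = 0.000
axis θ: (32.000 − -1) / (1) = 33.000


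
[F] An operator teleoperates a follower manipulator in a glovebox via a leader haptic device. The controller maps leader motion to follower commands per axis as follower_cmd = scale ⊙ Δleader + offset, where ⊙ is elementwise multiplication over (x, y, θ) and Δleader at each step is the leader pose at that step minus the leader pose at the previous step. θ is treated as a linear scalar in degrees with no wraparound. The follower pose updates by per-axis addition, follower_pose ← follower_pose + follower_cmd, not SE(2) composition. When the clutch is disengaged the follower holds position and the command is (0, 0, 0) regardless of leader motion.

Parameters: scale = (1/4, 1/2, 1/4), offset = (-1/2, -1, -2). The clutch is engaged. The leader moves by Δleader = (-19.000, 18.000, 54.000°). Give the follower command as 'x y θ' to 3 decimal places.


axis x: 1/4·-19.000 + -1/2 = -5.250
axis y: 1/2·18.000 + -1 = 8.000
axis θ: 1/4·54.000 + -2 = 11.500

-5.250 8.000 11.500


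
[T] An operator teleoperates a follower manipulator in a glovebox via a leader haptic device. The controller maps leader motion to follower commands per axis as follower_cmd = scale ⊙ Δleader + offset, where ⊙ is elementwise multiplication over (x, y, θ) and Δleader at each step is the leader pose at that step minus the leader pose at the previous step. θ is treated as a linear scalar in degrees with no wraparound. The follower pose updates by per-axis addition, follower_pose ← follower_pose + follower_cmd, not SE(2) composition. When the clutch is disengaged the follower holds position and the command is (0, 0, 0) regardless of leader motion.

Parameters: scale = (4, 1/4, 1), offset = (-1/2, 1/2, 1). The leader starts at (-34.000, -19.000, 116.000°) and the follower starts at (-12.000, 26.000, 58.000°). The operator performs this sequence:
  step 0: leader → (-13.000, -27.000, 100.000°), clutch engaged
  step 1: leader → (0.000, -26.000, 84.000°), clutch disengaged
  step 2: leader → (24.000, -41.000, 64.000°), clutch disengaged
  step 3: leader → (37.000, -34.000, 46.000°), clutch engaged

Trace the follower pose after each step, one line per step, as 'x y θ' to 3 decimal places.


step 0: Δleader=(21.000, -8.000, -16.000°), engaged; cmd=(83.500, -1.500, -15.000°) → follower=(71.500, 24.500, 43.000°)
step 1: Δleader=(13.000, 1.000, -16.000°), disengaged; cmd=(0,0,0) → follower holds at (71.500, 24.500, 43.000°)
step 2: Δleader=(24.000, -15.000, -20.000°), disengaged; cmd=(0,0,0) → follower holds at (71.500, 24.500, 43.000°)
step 3: Δleader=(13.000, 7.000, -18.000°), engaged; cmd=(51.500, 2.250, -17.000°) → follower=(123.000, 26.750, 26.000°)

71.500 24.500 43.000
71.500 24.500 43.000
71.500 24.500 43.000
123.000 26.750 26.000


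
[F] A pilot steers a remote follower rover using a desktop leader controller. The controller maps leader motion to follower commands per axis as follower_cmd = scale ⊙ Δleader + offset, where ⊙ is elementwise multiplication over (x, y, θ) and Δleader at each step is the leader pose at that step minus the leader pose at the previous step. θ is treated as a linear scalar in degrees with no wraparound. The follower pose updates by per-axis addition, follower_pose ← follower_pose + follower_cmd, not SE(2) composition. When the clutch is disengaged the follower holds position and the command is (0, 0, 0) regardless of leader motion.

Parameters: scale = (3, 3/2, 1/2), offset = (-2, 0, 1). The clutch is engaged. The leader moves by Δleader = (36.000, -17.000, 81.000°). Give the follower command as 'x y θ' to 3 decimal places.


axis x: 3·36.000 + -2 = 106.000
axis y: 3/2·-17.000 + 0 = -25.500
axis θ: 1/2·81.000 + 1 = 41.500

106.000 -25.500 41.500


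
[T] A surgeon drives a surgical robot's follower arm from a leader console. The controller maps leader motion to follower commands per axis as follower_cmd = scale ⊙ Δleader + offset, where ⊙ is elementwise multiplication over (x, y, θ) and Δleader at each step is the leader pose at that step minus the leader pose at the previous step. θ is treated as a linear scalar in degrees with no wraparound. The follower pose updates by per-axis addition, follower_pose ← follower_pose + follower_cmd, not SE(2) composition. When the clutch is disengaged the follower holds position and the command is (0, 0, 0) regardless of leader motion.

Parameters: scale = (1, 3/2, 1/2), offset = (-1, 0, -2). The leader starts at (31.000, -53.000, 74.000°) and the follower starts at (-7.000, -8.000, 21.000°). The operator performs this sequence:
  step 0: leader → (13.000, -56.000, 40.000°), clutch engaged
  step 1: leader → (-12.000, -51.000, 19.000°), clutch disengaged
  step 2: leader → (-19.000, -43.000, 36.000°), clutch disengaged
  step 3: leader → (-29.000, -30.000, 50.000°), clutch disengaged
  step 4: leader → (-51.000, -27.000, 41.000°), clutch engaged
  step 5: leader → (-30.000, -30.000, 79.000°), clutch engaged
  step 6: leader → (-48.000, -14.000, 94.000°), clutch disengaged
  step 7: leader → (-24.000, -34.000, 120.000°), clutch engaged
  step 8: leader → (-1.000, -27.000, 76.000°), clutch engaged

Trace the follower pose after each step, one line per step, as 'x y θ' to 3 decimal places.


step 0: Δleader=(-18.000, -3.000, -34.000°), engaged; cmd=(-19.000, -4.500, -19.000°) → follower=(-26.000, -12.500, 2.000°)
step 1: Δleader=(-25.000, 5.000, -21.000°), disengaged; cmd=(0,0,0) → follower holds at (-26.000, -12.500, 2.000°)
step 2: Δleader=(-7.000, 8.000, 17.000°), disengaged; cmd=(0,0,0) → follower holds at (-26.000, -12.500, 2.000°)
step 3: Δleader=(-10.000, 13.000, 14.000°), disengaged; cmd=(0,0,0) → follower holds at (-26.000, -12.500, 2.000°)
step 4: Δleader=(-22.000, 3.000, -9.000°), engaged; cmd=(-23.000, 4.500, -6.500°) → follower=(-49.000, -8.000, -4.500°)
step 5: Δleader=(21.000, -3.000, 38.000°), engaged; cmd=(20.000, -4.500, 17.000°) → follower=(-29.000, -12.500, 12.500°)
step 6: Δleader=(-18.000, 16.000, 15.000°), disengaged; cmd=(0,0,0) → follower holds at (-29.000, -12.500, 12.500°)
step 7: Δleader=(24.000, -20.000, 26.000°), engaged; cmd=(23.000, -30.000, 11.000°) → follower=(-6.000, -42.500, 23.500°)
step 8: Δleader=(23.000, 7.000, -44.000°), engaged; cmd=(22.000, 10.500, -24.000°) → follower=(16.000, -32.000, -0.500°)

-26.000 -12.500 2.000
-26.000 -12.500 2.000
-26.000 -12.500 2.000
-26.000 -12.500 2.000
-49.000 -8.000 -4.500
-29.000 -12.500 12.500
-29.000 -12.500 12.500
-6.000 -42.500 23.500
16.000 -32.000 -0.500


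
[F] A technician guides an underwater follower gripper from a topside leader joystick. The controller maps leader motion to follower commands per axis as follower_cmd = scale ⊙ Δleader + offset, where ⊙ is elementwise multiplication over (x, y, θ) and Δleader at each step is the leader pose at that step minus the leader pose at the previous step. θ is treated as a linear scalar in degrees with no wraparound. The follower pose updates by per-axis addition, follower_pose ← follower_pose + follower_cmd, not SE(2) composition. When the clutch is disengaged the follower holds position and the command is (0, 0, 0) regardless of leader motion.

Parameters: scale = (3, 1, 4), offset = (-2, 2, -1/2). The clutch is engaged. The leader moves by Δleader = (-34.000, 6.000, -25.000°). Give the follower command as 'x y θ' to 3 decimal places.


-104.000 8.000 -100.500

axis x: 3·-34.000 + -2 = -104.000
axis y: 1·6.000 + 2 = 8.000
axis θ: 4·-25.000 + -1/2 = -100.500


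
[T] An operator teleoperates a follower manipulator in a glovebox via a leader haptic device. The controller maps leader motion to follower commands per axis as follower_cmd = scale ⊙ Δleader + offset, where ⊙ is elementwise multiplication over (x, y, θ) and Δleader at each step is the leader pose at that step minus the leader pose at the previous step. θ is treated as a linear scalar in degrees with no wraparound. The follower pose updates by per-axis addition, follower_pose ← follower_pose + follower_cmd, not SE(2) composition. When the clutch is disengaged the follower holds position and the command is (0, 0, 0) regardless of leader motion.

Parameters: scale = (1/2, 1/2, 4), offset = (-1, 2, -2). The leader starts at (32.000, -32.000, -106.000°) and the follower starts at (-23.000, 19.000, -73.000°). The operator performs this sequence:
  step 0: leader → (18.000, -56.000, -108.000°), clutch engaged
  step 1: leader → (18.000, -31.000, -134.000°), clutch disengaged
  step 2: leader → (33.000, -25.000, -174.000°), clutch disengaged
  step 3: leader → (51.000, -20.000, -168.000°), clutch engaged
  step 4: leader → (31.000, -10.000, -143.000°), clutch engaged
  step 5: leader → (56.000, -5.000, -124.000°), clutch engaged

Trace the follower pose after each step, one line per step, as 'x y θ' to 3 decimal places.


-31.000 9.000 -83.000
-31.000 9.000 -83.000
-31.000 9.000 -83.000
-23.000 13.500 -61.000
-34.000 20.500 37.000
-22.500 25.000 111.000

step 0: Δleader=(-14.000, -24.000, -2.000°), engaged; cmd=(-8.000, -10.000, -10.000°) → follower=(-31.000, 9.000, -83.000°)
step 1: Δleader=(0.000, 25.000, -26.000°), disengaged; cmd=(0,0,0) → follower holds at (-31.000, 9.000, -83.000°)
step 2: Δleader=(15.000, 6.000, -40.000°), disengaged; cmd=(0,0,0) → follower holds at (-31.000, 9.000, -83.000°)
step 3: Δleader=(18.000, 5.000, 6.000°), engaged; cmd=(8.000, 4.500, 22.000°) → follower=(-23.000, 13.500, -61.000°)
step 4: Δleader=(-20.000, 10.000, 25.000°), engaged; cmd=(-11.000, 7.000, 98.000°) → follower=(-34.000, 20.500, 37.000°)
step 5: Δleader=(25.000, 5.000, 19.000°), engaged; cmd=(11.500, 4.500, 74.000°) → follower=(-22.500, 25.000, 111.000°)


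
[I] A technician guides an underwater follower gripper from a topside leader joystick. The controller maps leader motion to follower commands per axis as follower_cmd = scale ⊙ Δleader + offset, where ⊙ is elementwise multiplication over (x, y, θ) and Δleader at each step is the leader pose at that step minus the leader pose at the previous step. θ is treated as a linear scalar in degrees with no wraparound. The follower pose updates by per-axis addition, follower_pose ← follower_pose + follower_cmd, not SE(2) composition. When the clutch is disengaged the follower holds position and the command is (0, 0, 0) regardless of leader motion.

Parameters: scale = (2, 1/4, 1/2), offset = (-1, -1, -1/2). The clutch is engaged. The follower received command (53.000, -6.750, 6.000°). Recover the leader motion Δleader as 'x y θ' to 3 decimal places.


27.000 -23.000 13.000

axis x: (53.000 − -1) / (2) = 27.000
axis y: (-6.750 − -1) / (1/4) = -23.000
axis θ: (6.000 − -1/2) / (1/2) = 13.000


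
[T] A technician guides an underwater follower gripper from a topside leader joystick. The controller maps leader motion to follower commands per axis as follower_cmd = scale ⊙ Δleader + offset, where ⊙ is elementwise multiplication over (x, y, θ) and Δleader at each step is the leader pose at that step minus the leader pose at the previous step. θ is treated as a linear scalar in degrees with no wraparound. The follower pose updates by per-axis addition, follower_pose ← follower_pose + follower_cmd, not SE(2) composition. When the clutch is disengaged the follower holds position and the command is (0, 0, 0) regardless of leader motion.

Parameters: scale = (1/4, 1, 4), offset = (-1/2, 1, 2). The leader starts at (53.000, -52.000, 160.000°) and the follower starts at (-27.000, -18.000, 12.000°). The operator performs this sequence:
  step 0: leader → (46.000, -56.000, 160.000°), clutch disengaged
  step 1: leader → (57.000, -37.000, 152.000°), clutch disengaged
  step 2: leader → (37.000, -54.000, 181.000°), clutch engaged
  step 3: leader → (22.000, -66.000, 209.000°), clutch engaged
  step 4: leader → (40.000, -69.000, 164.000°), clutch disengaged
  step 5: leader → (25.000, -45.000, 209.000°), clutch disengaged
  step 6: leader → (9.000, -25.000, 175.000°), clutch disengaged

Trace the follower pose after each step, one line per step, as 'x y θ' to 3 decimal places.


step 0: Δleader=(-7.000, -4.000, 0.000°), disengaged; cmd=(0,0,0) → follower holds at (-27.000, -18.000, 12.000°)
step 1: Δleader=(11.000, 19.000, -8.000°), disengaged; cmd=(0,0,0) → follower holds at (-27.000, -18.000, 12.000°)
step 2: Δleader=(-20.000, -17.000, 29.000°), engaged; cmd=(-5.500, -16.000, 118.000°) → follower=(-32.500, -34.000, 130.000°)
step 3: Δleader=(-15.000, -12.000, 28.000°), engaged; cmd=(-4.250, -11.000, 114.000°) → follower=(-36.750, -45.000, 244.000°)
step 4: Δleader=(18.000, -3.000, -45.000°), disengaged; cmd=(0,0,0) → follower holds at (-36.750, -45.000, 244.000°)
step 5: Δleader=(-15.000, 24.000, 45.000°), disengaged; cmd=(0,0,0) → follower holds at (-36.750, -45.000, 244.000°)
step 6: Δleader=(-16.000, 20.000, -34.000°), disengaged; cmd=(0,0,0) → follower holds at (-36.750, -45.000, 244.000°)

-27.000 -18.000 12.000
-27.000 -18.000 12.000
-32.500 -34.000 130.000
-36.750 -45.000 244.000
-36.750 -45.000 244.000
-36.750 -45.000 244.000
-36.750 -45.000 244.000


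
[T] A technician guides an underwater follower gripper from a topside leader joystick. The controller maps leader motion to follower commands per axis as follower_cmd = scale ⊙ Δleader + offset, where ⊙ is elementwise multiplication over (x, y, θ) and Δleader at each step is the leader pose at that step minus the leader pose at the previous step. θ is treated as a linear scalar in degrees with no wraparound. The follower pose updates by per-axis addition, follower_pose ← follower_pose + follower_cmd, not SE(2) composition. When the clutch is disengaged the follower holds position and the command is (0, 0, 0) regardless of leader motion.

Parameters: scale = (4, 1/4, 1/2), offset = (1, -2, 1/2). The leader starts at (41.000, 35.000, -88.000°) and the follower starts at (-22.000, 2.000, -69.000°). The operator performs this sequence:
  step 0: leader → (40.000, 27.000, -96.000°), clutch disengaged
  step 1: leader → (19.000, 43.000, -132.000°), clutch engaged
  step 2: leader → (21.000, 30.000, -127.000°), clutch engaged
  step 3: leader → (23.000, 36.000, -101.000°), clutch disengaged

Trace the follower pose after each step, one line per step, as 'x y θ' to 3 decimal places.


step 0: Δleader=(-1.000, -8.000, -8.000°), disengaged; cmd=(0,0,0) → follower holds at (-22.000, 2.000, -69.000°)
step 1: Δleader=(-21.000, 16.000, -36.000°), engaged; cmd=(-83.000, 2.000, -17.500°) → follower=(-105.000, 4.000, -86.500°)
step 2: Δleader=(2.000, -13.000, 5.000°), engaged; cmd=(9.000, -5.250, 3.000°) → follower=(-96.000, -1.250, -83.500°)
step 3: Δleader=(2.000, 6.000, 26.000°), disengaged; cmd=(0,0,0) → follower holds at (-96.000, -1.250, -83.500°)

-22.000 2.000 -69.000
-105.000 4.000 -86.500
-96.000 -1.250 -83.500
-96.000 -1.250 -83.500


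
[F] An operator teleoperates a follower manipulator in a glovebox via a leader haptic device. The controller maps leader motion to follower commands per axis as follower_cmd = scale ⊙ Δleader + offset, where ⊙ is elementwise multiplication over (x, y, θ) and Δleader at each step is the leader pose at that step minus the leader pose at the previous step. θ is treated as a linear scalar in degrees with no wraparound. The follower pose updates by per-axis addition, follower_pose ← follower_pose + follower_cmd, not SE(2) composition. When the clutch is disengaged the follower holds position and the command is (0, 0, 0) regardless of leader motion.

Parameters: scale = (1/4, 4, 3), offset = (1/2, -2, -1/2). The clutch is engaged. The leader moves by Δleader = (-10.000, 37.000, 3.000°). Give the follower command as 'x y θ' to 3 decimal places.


-2.000 146.000 8.500

axis x: 1/4·-10.000 + 1/2 = -2.000
axis y: 4·37.000 + -2 = 146.000
axis θ: 3·3.000 + -1/2 = 8.500


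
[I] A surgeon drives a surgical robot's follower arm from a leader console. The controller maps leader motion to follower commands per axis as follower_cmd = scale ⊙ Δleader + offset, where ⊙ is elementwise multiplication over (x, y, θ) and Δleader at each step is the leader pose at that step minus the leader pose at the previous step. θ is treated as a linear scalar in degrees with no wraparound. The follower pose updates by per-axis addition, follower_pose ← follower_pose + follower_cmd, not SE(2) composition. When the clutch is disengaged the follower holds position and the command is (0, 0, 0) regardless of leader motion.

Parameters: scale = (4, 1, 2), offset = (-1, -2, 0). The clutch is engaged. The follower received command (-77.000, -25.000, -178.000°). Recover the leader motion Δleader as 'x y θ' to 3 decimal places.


-19.000 -23.000 -89.000

axis x: (-77.000 − -1) / (4) = -19.000
axis y: (-25.000 − -2) / (1) = -23.000
axis θ: (-178.000 − 0) / (2) = -89.000


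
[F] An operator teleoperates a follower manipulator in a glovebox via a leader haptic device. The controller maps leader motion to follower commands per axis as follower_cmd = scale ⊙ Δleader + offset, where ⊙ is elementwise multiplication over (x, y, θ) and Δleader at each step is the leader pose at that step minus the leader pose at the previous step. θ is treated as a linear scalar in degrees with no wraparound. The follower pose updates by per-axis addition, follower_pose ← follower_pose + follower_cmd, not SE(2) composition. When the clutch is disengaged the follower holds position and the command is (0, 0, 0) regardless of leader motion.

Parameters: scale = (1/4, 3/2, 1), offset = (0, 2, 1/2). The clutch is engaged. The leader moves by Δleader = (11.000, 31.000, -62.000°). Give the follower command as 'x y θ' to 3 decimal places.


axis x: 1/4·11.000 + 0 = 2.750
axis y: 3/2·31.000 + 2 = 48.500
axis θ: 1·-62.000 + 1/2 = -61.500

2.750 48.500 -61.500


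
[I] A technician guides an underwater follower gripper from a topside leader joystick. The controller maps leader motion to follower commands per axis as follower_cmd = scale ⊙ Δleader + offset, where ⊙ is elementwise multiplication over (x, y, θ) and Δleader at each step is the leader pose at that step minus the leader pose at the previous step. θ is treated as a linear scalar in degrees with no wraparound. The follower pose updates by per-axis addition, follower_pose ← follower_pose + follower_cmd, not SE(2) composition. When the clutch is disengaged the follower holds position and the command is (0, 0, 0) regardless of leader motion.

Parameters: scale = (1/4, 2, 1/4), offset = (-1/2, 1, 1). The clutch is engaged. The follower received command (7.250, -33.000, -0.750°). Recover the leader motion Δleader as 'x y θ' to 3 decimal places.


axis x: (7.250 − -1/2) / (1/4) = 31.000
axis y: (-33.000 − 1) / (2) = -17.000
axis θ: (-0.750 − 1) / (1/4) = -7.000

31.000 -17.000 -7.000


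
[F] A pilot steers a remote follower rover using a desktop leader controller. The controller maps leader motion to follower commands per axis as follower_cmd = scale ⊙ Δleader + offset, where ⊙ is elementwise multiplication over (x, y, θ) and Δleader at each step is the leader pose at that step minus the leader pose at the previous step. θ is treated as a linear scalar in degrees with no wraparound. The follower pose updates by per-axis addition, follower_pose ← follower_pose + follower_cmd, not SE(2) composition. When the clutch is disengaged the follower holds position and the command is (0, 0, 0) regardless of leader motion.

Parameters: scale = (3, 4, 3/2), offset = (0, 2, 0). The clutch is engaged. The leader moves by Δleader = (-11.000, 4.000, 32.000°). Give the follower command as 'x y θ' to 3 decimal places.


axis x: 3·-11.000 + 0 = -33.000
axis y: 4·4.000 + 2 = 18.000
axis θ: 3/2·32.000 + 0 = 48.000

-33.000 18.000 48.000


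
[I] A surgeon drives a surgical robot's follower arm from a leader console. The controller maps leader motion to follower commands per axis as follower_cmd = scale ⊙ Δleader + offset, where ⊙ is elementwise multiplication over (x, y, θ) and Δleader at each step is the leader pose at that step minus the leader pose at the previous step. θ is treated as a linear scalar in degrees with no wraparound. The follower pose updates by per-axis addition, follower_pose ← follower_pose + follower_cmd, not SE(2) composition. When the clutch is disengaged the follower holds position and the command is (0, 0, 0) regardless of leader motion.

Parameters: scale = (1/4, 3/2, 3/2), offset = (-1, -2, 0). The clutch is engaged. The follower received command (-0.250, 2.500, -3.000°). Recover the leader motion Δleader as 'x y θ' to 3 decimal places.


3.000 3.000 -2.000

axis x: (-0.250 − -1) / (1/4) = 3.000
axis y: (2.500 − -2) / (3/2) = 3.000
axis θ: (-3.000 − 0) / (3/2) = -2.000


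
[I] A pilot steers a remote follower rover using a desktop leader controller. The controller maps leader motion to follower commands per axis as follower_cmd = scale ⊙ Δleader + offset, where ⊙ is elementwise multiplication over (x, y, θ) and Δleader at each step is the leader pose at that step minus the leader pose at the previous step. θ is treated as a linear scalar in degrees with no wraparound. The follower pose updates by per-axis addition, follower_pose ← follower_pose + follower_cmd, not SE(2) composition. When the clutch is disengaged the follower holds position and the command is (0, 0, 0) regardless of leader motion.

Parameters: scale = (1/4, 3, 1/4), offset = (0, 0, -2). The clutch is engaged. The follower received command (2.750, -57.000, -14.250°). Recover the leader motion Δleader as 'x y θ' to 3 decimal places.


11.000 -19.000 -49.000

axis x: (2.750 − 0) / (1/4) = 11.000
axis y: (-57.000 − 0) / (3) = -19.000
axis θ: (-14.250 − -2) / (1/4) = -49.000


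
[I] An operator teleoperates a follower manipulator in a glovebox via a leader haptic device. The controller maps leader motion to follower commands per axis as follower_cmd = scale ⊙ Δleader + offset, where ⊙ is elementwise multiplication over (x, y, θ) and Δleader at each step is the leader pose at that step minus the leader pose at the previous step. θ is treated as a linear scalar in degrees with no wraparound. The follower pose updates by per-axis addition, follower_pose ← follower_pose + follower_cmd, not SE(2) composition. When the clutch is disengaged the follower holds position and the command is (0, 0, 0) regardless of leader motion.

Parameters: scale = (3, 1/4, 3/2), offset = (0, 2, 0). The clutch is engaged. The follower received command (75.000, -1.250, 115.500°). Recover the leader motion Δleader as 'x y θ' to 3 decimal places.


axis x: (75.000 − 0) / (3) = 25.000
axis y: (-1.250 − 2) / (1/4) = -13.000
axis θ: (115.500 − 0) / (3/2) = 77.000

25.000 -13.000 77.000
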